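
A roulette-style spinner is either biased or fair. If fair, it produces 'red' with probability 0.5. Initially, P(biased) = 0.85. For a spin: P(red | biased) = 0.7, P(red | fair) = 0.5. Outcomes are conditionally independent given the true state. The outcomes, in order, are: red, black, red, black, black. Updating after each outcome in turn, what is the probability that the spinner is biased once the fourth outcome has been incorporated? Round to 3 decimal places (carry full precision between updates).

0.800

After 'red': P(biased) = 0.7·0.8500 / (0.7·0.8500 + 0.5·0.1500) ≈ 0.8881
After 'black': P(biased) = 0.3·0.8881 / (0.3·0.8881 + 0.5·0.1119) ≈ 0.8264
After 'red': P(biased) = 0.7·0.8264 / (0.7·0.8264 + 0.5·0.1736) ≈ 0.8695
After 'black': P(biased) = 0.3·0.8695 / (0.3·0.8695 + 0.5·0.1305) ≈ 0.7999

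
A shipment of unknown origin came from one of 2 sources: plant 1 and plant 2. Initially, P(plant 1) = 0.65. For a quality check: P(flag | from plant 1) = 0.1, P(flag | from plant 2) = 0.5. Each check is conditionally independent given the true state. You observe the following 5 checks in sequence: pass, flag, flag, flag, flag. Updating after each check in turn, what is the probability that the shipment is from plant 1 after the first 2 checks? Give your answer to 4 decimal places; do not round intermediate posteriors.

0.4007

Apply Bayes' rule sequentially, carrying P(plant 1) forward.
After 'pass': P(plant 1) = 0.9·0.6500 / (0.9·0.6500 + 0.5·0.3500) ≈ 0.7697
After 'flag': P(plant 1) = 0.1·0.7697 / (0.1·0.7697 + 0.5·0.2303) ≈ 0.4007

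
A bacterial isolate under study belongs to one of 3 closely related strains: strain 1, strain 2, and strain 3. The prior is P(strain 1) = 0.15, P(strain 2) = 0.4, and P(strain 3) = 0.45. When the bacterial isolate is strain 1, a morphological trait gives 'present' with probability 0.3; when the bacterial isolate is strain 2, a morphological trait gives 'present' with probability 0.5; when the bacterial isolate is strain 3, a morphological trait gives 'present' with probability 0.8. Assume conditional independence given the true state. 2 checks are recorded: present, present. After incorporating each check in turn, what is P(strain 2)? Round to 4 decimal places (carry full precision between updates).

0.2491

After 'present': normaliser = 0.3·0.1500 + 0.5·0.4000 + 0.8·0.4500; P(strain 1) ≈ 0.0744, P(strain 2) ≈ 0.3306, P(strain 3) ≈ 0.5950
After 'present': normaliser = 0.3·0.0744 + 0.5·0.3306 + 0.8·0.5950; P(strain 1) ≈ 0.0336, P(strain 2) ≈ 0.2491, P(strain 3) ≈ 0.7173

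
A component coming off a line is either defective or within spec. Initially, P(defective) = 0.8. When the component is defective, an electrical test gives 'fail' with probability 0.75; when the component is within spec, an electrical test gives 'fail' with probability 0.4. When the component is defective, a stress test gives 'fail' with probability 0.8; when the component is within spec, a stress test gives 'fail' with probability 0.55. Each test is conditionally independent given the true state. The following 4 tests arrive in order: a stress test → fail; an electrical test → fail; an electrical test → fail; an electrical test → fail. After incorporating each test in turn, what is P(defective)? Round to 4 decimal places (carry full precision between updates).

0.9746

After a stress test='fail': P(defective) = 0.8·0.8000 / (0.8·0.8000 + 0.55·0.2000) ≈ 0.8533
After an electrical test='fail': P(defective) = 0.75·0.8533 / (0.75·0.8533 + 0.4·0.1467) ≈ 0.9160
After an electrical test='fail': P(defective) = 0.75·0.9160 / (0.75·0.9160 + 0.4·0.0840) ≈ 0.9534
After an electrical test='fail': P(defective) = 0.75·0.9534 / (0.75·0.9534 + 0.4·0.0466) ≈ 0.9746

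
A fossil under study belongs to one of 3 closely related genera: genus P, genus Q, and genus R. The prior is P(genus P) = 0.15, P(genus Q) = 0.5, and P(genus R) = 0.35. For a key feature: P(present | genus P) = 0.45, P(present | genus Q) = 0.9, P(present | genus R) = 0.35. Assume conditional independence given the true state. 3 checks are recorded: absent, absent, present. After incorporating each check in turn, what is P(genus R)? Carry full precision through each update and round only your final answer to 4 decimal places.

Each posterior becomes the prior for the next update.
After 'absent': normaliser = 0.55·0.1500 + 0.1·0.5000 + 0.65·0.3500; P(genus P) ≈ 0.2292, P(genus Q) ≈ 0.1389, P(genus R) ≈ 0.6319
After 'absent': normaliser = 0.55·0.2292 + 0.1·0.1389 + 0.65·0.6319; P(genus P) ≈ 0.2289, P(genus Q) ≈ 0.0252, P(genus R) ≈ 0.7459
After 'present': normaliser = 0.45·0.2289 + 0.9·0.0252 + 0.35·0.7459; P(genus P) ≈ 0.2663, P(genus Q) ≈ 0.0587, P(genus R) ≈ 0.6750

0.6750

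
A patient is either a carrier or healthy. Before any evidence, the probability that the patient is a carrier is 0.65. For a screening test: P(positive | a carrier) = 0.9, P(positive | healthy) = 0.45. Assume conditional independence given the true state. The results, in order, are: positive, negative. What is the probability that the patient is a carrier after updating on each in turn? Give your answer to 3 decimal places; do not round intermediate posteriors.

0.403

After 'positive': P(carrier) = 0.9·0.6500 / (0.9·0.6500 + 0.45·0.3500) ≈ 0.7879
After 'negative': P(carrier) = 0.1·0.7879 / (0.1·0.7879 + 0.55·0.2121) ≈ 0.4031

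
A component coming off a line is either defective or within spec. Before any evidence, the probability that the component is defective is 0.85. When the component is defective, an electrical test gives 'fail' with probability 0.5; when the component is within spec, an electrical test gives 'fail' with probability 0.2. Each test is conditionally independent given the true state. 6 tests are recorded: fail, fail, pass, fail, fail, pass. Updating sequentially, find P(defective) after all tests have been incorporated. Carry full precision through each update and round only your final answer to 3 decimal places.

0.989

Each posterior becomes the prior for the next update.
After 'fail': P(defective) = 0.5·0.8500 / (0.5·0.8500 + 0.2·0.1500) ≈ 0.9341
After 'fail': P(defective) = 0.5·0.9341 / (0.5·0.9341 + 0.2·0.0659) ≈ 0.9725
After 'pass': P(defective) = 0.5·0.9725 / (0.5·0.9725 + 0.8·0.0275) ≈ 0.9568
After 'fail': P(defective) = 0.5·0.9568 / (0.5·0.9568 + 0.2·0.0432) ≈ 0.9823
After 'fail': P(defective) = 0.5·0.9823 / (0.5·0.9823 + 0.2·0.0177) ≈ 0.9928
After 'pass': P(defective) = 0.5·0.9928 / (0.5·0.9928 + 0.8·0.0072) ≈ 0.9886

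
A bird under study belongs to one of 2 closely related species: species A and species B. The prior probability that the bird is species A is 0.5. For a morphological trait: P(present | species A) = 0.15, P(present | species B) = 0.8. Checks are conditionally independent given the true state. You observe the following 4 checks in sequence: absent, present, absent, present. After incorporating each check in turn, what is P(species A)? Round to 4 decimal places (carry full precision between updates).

0.3884

After 'absent': P(species A) = 0.85·0.5000 / (0.85·0.5000 + 0.2·0.5000) ≈ 0.8095
After 'present': P(species A) = 0.15·0.8095 / (0.15·0.8095 + 0.8·0.1905) ≈ 0.4435
After 'absent': P(species A) = 0.85·0.4435 / (0.85·0.4435 + 0.2·0.5565) ≈ 0.7720
After 'present': P(species A) = 0.15·0.7720 / (0.15·0.7720 + 0.8·0.2280) ≈ 0.3884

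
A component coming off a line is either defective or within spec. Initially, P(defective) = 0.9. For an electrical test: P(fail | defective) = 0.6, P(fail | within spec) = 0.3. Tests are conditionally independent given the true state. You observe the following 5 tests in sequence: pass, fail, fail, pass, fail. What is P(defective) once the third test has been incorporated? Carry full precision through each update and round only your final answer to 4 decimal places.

After 'pass': P(defective) = 0.4·0.9000 / (0.4·0.9000 + 0.7·0.1000) ≈ 0.8372
After 'fail': P(defective) = 0.6·0.8372 / (0.6·0.8372 + 0.3·0.1628) ≈ 0.9114
After 'fail': P(defective) = 0.6·0.9114 / (0.6·0.9114 + 0.3·0.0886) ≈ 0.9536

0.9536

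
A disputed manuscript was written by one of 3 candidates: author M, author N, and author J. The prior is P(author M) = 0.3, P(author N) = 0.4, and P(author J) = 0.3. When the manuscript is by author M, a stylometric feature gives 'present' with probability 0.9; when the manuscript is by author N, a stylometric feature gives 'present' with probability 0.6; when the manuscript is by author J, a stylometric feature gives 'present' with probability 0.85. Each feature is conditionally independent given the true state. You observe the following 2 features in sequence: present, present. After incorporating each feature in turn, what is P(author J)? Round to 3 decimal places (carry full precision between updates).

0.359

Each posterior becomes the prior for the next update.
After 'present': normaliser = 0.9·0.3000 + 0.6·0.4000 + 0.85·0.3000; P(author M) ≈ 0.3529, P(author N) ≈ 0.3137, P(author J) ≈ 0.3333
After 'present': normaliser = 0.9·0.3529 + 0.6·0.3137 + 0.85·0.3333; P(author M) ≈ 0.4025, P(author N) ≈ 0.2385, P(author J) ≈ 0.3590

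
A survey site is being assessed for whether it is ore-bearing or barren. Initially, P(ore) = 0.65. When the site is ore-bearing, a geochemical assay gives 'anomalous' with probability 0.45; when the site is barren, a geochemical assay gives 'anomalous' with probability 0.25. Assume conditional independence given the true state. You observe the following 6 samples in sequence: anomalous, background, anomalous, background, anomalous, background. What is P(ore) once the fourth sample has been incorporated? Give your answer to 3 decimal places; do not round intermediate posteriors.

After 'anomalous': P(ore) = 0.45·0.6500 / (0.45·0.6500 + 0.25·0.3500) ≈ 0.7697
After 'background': P(ore) = 0.55·0.7697 / (0.55·0.7697 + 0.75·0.2303) ≈ 0.7103
After 'anomalous': P(ore) = 0.45·0.7103 / (0.45·0.7103 + 0.25·0.2897) ≈ 0.8152
After 'background': P(ore) = 0.55·0.8152 / (0.55·0.8152 + 0.75·0.1848) ≈ 0.7639

0.764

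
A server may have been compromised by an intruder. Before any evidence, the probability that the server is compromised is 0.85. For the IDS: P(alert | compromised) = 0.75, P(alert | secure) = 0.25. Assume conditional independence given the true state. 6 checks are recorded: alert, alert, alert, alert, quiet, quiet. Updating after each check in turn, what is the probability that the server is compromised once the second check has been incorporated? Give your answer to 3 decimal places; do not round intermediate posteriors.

0.981

After 'alert': P(compromised) = 0.75·0.8500 / (0.75·0.8500 + 0.25·0.1500) ≈ 0.9444
After 'alert': P(compromised) = 0.75·0.9444 / (0.75·0.9444 + 0.25·0.0556) ≈ 0.9808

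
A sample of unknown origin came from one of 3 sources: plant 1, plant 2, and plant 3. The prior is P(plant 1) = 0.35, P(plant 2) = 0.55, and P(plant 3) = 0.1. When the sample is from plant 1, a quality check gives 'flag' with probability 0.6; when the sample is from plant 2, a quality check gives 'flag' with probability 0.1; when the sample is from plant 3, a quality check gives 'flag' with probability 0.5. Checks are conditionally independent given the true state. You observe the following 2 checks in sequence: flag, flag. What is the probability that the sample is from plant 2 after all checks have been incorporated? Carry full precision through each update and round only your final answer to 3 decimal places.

0.035

After 'flag': normaliser = 0.6·0.3500 + 0.1·0.5500 + 0.5·0.1000; P(plant 1) ≈ 0.6667, P(plant 2) ≈ 0.1746, P(plant 3) ≈ 0.1587
After 'flag': normaliser = 0.6·0.6667 + 0.1·0.1746 + 0.5·0.1587; P(plant 1) ≈ 0.8051, P(plant 2) ≈ 0.0351, P(plant 3) ≈ 0.1597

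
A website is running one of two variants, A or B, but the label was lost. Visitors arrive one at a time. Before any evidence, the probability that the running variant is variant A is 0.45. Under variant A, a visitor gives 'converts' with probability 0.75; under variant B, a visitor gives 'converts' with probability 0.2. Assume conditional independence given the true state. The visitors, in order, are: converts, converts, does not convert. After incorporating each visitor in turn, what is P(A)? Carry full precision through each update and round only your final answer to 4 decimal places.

After 'converts': P(A) = 0.75·0.4500 / (0.75·0.4500 + 0.2·0.5500) ≈ 0.7542
After 'converts': P(A) = 0.75·0.7542 / (0.75·0.7542 + 0.2·0.2458) ≈ 0.9200
After 'does not convert': P(A) = 0.25·0.9200 / (0.25·0.9200 + 0.8·0.0800) ≈ 0.7824

0.7824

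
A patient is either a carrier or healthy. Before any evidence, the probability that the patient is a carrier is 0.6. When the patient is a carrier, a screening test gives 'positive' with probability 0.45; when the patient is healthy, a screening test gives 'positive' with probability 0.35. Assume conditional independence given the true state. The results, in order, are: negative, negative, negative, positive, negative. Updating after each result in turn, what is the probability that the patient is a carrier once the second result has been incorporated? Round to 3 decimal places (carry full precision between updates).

0.518

After 'negative': P(carrier) = 0.55·0.6000 / (0.55·0.6000 + 0.65·0.4000) ≈ 0.5593
After 'negative': P(carrier) = 0.55·0.5593 / (0.55·0.5593 + 0.65·0.4407) ≈ 0.5178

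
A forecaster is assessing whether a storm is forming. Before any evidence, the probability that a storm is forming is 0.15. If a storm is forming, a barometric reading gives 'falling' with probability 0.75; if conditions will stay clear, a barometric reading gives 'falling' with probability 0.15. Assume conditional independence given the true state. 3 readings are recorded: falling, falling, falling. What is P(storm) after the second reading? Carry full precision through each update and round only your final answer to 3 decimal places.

0.815

After 'falling': P(storm) = 0.75·0.1500 / (0.75·0.1500 + 0.15·0.8500) ≈ 0.4688
After 'falling': P(storm) = 0.75·0.4688 / (0.75·0.4688 + 0.15·0.5312) ≈ 0.8152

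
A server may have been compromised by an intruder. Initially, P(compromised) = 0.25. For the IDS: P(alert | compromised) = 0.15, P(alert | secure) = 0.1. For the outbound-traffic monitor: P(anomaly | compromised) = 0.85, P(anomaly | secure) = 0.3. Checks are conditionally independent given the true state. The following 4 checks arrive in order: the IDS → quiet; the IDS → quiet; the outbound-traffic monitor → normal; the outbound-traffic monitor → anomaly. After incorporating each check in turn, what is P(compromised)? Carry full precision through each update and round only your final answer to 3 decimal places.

After the IDS='quiet': P(compromised) = 0.85·0.2500 / (0.85·0.2500 + 0.9·0.7500) ≈ 0.2394
After the IDS='quiet': P(compromised) = 0.85·0.2394 / (0.85·0.2394 + 0.9·0.7606) ≈ 0.2292
After the outbound-traffic monitor='normal': P(compromised) = 0.15·0.2292 / (0.15·0.2292 + 0.7·0.7708) ≈ 0.0599
After the outbound-traffic monitor='anomaly': P(compromised) = 0.85·0.0599 / (0.85·0.0599 + 0.3·0.9401) ≈ 0.1529

0.153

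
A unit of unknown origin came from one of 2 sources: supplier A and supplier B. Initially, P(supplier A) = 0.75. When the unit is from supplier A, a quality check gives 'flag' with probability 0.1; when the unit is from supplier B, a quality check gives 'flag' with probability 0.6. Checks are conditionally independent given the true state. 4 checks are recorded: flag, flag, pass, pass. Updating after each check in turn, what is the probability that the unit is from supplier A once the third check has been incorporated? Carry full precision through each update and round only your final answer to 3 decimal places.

After 'flag': P(supplier A) = 0.1·0.7500 / (0.1·0.7500 + 0.6·0.2500) ≈ 0.3333
After 'flag': P(supplier A) = 0.1·0.3333 / (0.1·0.3333 + 0.6·0.6667) ≈ 0.0769
After 'pass': P(supplier A) = 0.9·0.0769 / (0.9·0.0769 + 0.4·0.9231) ≈ 0.1579

0.158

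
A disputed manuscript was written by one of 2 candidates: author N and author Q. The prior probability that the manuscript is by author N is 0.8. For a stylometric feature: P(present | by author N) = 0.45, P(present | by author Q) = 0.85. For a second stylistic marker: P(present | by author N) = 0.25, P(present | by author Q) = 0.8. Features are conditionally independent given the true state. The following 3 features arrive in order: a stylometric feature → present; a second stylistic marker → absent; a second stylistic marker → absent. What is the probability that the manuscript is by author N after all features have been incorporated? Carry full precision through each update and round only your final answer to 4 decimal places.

0.9675

After a stylometric feature='present': P(author N) = 0.45·0.8000 / (0.45·0.8000 + 0.85·0.2000) ≈ 0.6792
After a second stylistic marker='absent': P(author N) = 0.75·0.6792 / (0.75·0.6792 + 0.2·0.3208) ≈ 0.8882
After a second stylistic marker='absent': P(author N) = 0.75·0.8882 / (0.75·0.8882 + 0.2·0.1118) ≈ 0.9675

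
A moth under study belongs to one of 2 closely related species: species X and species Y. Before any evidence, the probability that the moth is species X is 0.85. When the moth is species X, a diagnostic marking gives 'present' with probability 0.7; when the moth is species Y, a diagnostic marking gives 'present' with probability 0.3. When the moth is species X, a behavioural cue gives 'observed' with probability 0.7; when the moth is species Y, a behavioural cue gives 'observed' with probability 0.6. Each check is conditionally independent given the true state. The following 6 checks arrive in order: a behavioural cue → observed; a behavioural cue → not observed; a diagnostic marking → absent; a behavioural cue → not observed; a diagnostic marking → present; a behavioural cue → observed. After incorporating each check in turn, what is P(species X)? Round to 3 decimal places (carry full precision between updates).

After a behavioural cue='observed': P(species X) = 0.7·0.8500 / (0.7·0.8500 + 0.6·0.1500) ≈ 0.8686
After a behavioural cue='not observed': P(species X) = 0.3·0.8686 / (0.3·0.8686 + 0.4·0.1314) ≈ 0.8322
After a diagnostic marking='absent': P(species X) = 0.3·0.8322 / (0.3·0.8322 + 0.7·0.1678) ≈ 0.6800
After a behavioural cue='not observed': P(species X) = 0.3·0.6800 / (0.3·0.6800 + 0.4·0.3200) ≈ 0.6145
After a diagnostic marking='present': P(species X) = 0.7·0.6145 / (0.7·0.6145 + 0.3·0.3855) ≈ 0.7881
After a behavioural cue='observed': P(species X) = 0.7·0.7881 / (0.7·0.7881 + 0.6·0.2119) ≈ 0.8127

0.813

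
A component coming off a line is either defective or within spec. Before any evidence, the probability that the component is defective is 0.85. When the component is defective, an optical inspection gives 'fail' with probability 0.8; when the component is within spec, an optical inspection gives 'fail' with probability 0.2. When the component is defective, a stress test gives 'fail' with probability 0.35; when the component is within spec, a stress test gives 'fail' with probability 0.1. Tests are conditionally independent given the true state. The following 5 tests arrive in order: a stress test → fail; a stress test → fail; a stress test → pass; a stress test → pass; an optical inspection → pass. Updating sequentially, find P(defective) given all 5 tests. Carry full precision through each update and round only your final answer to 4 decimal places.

0.9005

After a stress test='fail': P(defective) = 0.35·0.8500 / (0.35·0.8500 + 0.1·0.1500) ≈ 0.9520
After a stress test='fail': P(defective) = 0.35·0.9520 / (0.35·0.9520 + 0.1·0.0480) ≈ 0.9858
After a stress test='pass': P(defective) = 0.65·0.9858 / (0.65·0.9858 + 0.9·0.0142) ≈ 0.9804
After a stress test='pass': P(defective) = 0.65·0.9804 / (0.65·0.9804 + 0.9·0.0196) ≈ 0.9731
After an optical inspection='pass': P(defective) = 0.2·0.9731 / (0.2·0.9731 + 0.8·0.0269) ≈ 0.9005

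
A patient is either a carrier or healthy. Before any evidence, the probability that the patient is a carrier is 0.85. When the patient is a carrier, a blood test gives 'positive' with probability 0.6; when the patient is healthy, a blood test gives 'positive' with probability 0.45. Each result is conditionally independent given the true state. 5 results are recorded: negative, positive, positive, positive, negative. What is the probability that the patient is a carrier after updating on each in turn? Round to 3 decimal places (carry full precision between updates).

After 'negative': P(carrier) = 0.4·0.8500 / (0.4·0.8500 + 0.55·0.1500) ≈ 0.8047
After 'positive': P(carrier) = 0.6·0.8047 / (0.6·0.8047 + 0.45·0.1953) ≈ 0.8460
After 'positive': P(carrier) = 0.6·0.8460 / (0.6·0.8460 + 0.45·0.1540) ≈ 0.8799
After 'positive': P(carrier) = 0.6·0.8799 / (0.6·0.8799 + 0.45·0.1201) ≈ 0.9071
After 'negative': P(carrier) = 0.4·0.9071 / (0.4·0.9071 + 0.55·0.0929) ≈ 0.8766

0.877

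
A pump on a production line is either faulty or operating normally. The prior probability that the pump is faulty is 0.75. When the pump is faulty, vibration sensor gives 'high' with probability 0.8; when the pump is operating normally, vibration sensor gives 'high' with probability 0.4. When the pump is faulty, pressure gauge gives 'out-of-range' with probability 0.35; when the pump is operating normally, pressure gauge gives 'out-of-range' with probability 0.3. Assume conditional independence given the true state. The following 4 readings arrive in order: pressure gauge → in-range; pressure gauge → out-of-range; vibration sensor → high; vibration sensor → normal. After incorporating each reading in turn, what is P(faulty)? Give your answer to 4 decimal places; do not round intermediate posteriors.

0.6842

After pressure gauge='in-range': P(faulty) = 0.65·0.7500 / (0.65·0.7500 + 0.7·0.2500) ≈ 0.7358
After pressure gauge='out-of-range': P(faulty) = 0.35·0.7358 / (0.35·0.7358 + 0.3·0.2642) ≈ 0.7647
After vibration sensor='high': P(faulty) = 0.8·0.7647 / (0.8·0.7647 + 0.4·0.2353) ≈ 0.8667
After vibration sensor='normal': P(faulty) = 0.2·0.8667 / (0.2·0.8667 + 0.6·0.1333) ≈ 0.6842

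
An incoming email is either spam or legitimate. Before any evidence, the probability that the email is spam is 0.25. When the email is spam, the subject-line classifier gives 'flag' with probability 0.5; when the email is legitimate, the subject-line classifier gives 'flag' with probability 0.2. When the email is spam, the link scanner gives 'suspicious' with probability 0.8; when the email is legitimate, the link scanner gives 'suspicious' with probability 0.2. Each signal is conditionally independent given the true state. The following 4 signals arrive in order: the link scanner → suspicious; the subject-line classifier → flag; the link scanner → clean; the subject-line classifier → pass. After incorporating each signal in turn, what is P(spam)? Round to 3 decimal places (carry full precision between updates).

0.342

Each posterior becomes the prior for the next update.
After the link scanner='suspicious': P(spam) = 0.8·0.2500 / (0.8·0.2500 + 0.2·0.7500) ≈ 0.5714
After the subject-line classifier='flag': P(spam) = 0.5·0.5714 / (0.5·0.5714 + 0.2·0.4286) ≈ 0.7692
After the link scanner='clean': P(spam) = 0.2·0.7692 / (0.2·0.7692 + 0.8·0.2308) ≈ 0.4545
After the subject-line classifier='pass': P(spam) = 0.5·0.4545 / (0.5·0.4545 + 0.8·0.5455) ≈ 0.3425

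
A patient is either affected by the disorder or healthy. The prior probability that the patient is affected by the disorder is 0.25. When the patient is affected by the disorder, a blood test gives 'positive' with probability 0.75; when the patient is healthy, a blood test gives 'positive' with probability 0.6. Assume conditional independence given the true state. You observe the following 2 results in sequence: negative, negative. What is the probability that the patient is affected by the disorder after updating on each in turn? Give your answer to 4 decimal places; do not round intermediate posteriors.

0.1152

After 'negative': P(affected) = 0.25·0.2500 / (0.25·0.2500 + 0.4·0.7500) ≈ 0.1724
After 'negative': P(affected) = 0.25·0.1724 / (0.25·0.1724 + 0.4·0.8276) ≈ 0.1152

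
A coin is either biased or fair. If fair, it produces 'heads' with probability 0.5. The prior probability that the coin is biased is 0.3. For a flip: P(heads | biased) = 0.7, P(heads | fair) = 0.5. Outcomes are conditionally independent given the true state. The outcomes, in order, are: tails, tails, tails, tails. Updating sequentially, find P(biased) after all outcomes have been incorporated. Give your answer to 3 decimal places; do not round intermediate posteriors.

Each posterior becomes the prior for the next update.
After 'tails': P(biased) = 0.3·0.3000 / (0.3·0.3000 + 0.5·0.7000) ≈ 0.2045
After 'tails': P(biased) = 0.3·0.2045 / (0.3·0.2045 + 0.5·0.7955) ≈ 0.1337
After 'tails': P(biased) = 0.3·0.1337 / (0.3·0.1337 + 0.5·0.8663) ≈ 0.0847
After 'tails': P(biased) = 0.3·0.0847 / (0.3·0.0847 + 0.5·0.9153) ≈ 0.0526

0.053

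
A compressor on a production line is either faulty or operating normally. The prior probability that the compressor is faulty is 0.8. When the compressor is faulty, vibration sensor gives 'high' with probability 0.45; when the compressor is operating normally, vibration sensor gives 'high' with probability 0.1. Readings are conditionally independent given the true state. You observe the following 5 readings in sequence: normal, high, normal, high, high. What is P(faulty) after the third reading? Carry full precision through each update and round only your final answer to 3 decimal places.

Apply Bayes' rule sequentially, carrying P(faulty) forward.
After 'normal': P(faulty) = 0.55·0.8000 / (0.55·0.8000 + 0.9·0.2000) ≈ 0.7097
After 'high': P(faulty) = 0.45·0.7097 / (0.45·0.7097 + 0.1·0.2903) ≈ 0.9167
After 'normal': P(faulty) = 0.55·0.9167 / (0.55·0.9167 + 0.9·0.0833) ≈ 0.8705

0.871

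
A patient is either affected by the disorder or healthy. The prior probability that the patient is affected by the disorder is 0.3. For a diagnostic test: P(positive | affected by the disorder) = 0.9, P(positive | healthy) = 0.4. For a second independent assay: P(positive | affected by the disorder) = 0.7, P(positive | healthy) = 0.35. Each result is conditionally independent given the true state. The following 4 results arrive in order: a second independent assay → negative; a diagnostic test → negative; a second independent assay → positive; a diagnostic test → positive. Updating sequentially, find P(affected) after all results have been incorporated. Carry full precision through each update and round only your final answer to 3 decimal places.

0.129

After a second independent assay='negative': P(affected) = 0.3·0.3000 / (0.3·0.3000 + 0.65·0.7000) ≈ 0.1651
After a diagnostic test='negative': P(affected) = 0.1·0.1651 / (0.1·0.1651 + 0.6·0.8349) ≈ 0.0319
After a second independent assay='positive': P(affected) = 0.7·0.0319 / (0.7·0.0319 + 0.35·0.9681) ≈ 0.0619
After a diagnostic test='positive': P(affected) = 0.9·0.0619 / (0.9·0.0619 + 0.4·0.9381) ≈ 0.1292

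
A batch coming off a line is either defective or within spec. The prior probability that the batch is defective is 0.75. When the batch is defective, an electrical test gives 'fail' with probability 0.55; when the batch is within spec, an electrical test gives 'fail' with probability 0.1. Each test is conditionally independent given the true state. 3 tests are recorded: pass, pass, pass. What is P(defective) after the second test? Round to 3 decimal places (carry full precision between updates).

Each posterior becomes the prior for the next update.
After 'pass': P(defective) = 0.45·0.7500 / (0.45·0.7500 + 0.9·0.2500) ≈ 0.6000
After 'pass': P(defective) = 0.45·0.6000 / (0.45·0.6000 + 0.9·0.4000) ≈ 0.4286

0.429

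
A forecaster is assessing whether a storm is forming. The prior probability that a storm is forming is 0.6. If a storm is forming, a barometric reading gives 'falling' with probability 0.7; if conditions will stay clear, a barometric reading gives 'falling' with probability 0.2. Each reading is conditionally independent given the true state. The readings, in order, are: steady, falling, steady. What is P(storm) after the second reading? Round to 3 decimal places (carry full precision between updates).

0.663

Apply Bayes' rule sequentially, carrying P(storm) forward.
After 'steady': P(storm) = 0.3·0.6000 / (0.3·0.6000 + 0.8·0.4000) ≈ 0.3600
After 'falling': P(storm) = 0.7·0.3600 / (0.7·0.3600 + 0.2·0.6400) ≈ 0.6632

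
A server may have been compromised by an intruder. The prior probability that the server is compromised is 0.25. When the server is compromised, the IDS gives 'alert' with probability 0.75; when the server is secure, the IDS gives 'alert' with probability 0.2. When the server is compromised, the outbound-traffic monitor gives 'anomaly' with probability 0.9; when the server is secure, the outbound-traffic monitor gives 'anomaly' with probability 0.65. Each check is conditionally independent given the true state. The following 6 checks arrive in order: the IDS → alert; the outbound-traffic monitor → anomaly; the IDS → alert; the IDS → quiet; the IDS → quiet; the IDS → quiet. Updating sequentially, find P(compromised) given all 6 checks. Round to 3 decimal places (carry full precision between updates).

After the IDS='alert': P(compromised) = 0.75·0.2500 / (0.75·0.2500 + 0.2·0.7500) ≈ 0.5556
After the outbound-traffic monitor='anomaly': P(compromised) = 0.9·0.5556 / (0.9·0.5556 + 0.65·0.4444) ≈ 0.6338
After the IDS='alert': P(compromised) = 0.75·0.6338 / (0.75·0.6338 + 0.2·0.3662) ≈ 0.8665
After the IDS='quiet': P(compromised) = 0.25·0.8665 / (0.25·0.8665 + 0.8·0.1335) ≈ 0.6698
After the IDS='quiet': P(compromised) = 0.25·0.6698 / (0.25·0.6698 + 0.8·0.3302) ≈ 0.3879
After the IDS='quiet': P(compromised) = 0.25·0.3879 / (0.25·0.3879 + 0.8·0.6121) ≈ 0.1653

0.165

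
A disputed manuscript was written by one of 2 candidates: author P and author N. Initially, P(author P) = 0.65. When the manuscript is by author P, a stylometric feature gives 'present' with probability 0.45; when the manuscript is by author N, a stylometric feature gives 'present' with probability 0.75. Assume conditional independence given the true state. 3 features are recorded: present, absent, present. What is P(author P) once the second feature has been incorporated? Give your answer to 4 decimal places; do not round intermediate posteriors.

0.7103

After 'present': P(author P) = 0.45·0.6500 / (0.45·0.6500 + 0.75·0.3500) ≈ 0.5270
After 'absent': P(author P) = 0.55·0.5270 / (0.55·0.5270 + 0.25·0.4730) ≈ 0.7103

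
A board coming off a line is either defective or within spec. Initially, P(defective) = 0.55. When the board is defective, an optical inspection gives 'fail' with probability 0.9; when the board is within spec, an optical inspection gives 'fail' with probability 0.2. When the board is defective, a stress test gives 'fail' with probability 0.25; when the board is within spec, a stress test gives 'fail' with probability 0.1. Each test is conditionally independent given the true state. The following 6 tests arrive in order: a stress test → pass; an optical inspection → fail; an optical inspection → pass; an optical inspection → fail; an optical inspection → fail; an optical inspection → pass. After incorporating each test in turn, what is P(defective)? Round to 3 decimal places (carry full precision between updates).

After a stress test='pass': P(defective) = 0.75·0.5500 / (0.75·0.5500 + 0.9·0.4500) ≈ 0.5046
After an optical inspection='fail': P(defective) = 0.9·0.5046 / (0.9·0.5046 + 0.2·0.4954) ≈ 0.8209
After an optical inspection='pass': P(defective) = 0.1·0.8209 / (0.1·0.8209 + 0.8·0.1791) ≈ 0.3642
After an optical inspection='fail': P(defective) = 0.9·0.3642 / (0.9·0.3642 + 0.2·0.6358) ≈ 0.7205
After an optical inspection='fail': P(defective) = 0.9·0.7205 / (0.9·0.7205 + 0.2·0.2795) ≈ 0.9206
After an optical inspection='pass': P(defective) = 0.1·0.9206 / (0.1·0.9206 + 0.8·0.0794) ≈ 0.5919

0.592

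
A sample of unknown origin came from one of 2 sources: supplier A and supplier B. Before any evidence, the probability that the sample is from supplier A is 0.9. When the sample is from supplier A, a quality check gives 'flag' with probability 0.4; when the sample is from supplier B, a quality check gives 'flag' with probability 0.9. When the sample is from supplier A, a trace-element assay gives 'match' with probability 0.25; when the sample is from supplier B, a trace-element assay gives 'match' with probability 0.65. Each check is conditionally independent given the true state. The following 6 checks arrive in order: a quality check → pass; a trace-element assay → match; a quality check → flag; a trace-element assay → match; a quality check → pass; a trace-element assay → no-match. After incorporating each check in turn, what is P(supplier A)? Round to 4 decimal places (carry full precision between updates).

After a quality check='pass': P(supplier A) = 0.6·0.9000 / (0.6·0.9000 + 0.1·0.1000) ≈ 0.9818
After a trace-element assay='match': P(supplier A) = 0.25·0.9818 / (0.25·0.9818 + 0.65·0.0182) ≈ 0.9541
After a quality check='flag': P(supplier A) = 0.4·0.9541 / (0.4·0.9541 + 0.9·0.0459) ≈ 0.9023
After a trace-element assay='match': P(supplier A) = 0.25·0.9023 / (0.25·0.9023 + 0.65·0.0977) ≈ 0.7802
After a quality check='pass': P(supplier A) = 0.6·0.7802 / (0.6·0.7802 + 0.1·0.2198) ≈ 0.9552
After a trace-element assay='no-match': P(supplier A) = 0.75·0.9552 / (0.75·0.9552 + 0.35·0.0448) ≈ 0.9786

0.9786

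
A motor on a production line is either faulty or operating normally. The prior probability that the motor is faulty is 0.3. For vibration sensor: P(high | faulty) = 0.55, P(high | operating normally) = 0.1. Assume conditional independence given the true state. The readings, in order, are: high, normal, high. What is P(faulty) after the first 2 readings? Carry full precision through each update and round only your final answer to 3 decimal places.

After 'high': P(faulty) = 0.55·0.3000 / (0.55·0.3000 + 0.1·0.7000) ≈ 0.7021
After 'normal': P(faulty) = 0.45·0.7021 / (0.45·0.7021 + 0.9·0.2979) ≈ 0.5410

0.541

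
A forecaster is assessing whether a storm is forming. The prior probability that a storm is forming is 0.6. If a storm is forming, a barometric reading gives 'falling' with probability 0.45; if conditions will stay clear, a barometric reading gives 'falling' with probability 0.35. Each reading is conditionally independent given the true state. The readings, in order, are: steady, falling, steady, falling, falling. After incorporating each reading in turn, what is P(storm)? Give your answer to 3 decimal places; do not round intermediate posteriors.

After 'steady': P(storm) = 0.55·0.6000 / (0.55·0.6000 + 0.65·0.4000) ≈ 0.5593
After 'falling': P(storm) = 0.45·0.5593 / (0.45·0.5593 + 0.35·0.4407) ≈ 0.6200
After 'steady': P(storm) = 0.55·0.6200 / (0.55·0.6200 + 0.65·0.3800) ≈ 0.5800
After 'falling': P(storm) = 0.45·0.5800 / (0.45·0.5800 + 0.35·0.4200) ≈ 0.6397
After 'falling': P(storm) = 0.45·0.6397 / (0.45·0.6397 + 0.35·0.3603) ≈ 0.6954

0.695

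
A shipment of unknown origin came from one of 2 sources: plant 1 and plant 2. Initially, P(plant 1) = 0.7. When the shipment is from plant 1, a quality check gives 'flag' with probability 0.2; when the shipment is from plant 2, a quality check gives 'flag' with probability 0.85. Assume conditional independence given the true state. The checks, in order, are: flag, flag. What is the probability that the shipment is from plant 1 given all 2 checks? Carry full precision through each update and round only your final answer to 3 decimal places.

After 'flag': P(plant 1) = 0.2·0.7000 / (0.2·0.7000 + 0.85·0.3000) ≈ 0.3544
After 'flag': P(plant 1) = 0.2·0.3544 / (0.2·0.3544 + 0.85·0.6456) ≈ 0.1144

0.114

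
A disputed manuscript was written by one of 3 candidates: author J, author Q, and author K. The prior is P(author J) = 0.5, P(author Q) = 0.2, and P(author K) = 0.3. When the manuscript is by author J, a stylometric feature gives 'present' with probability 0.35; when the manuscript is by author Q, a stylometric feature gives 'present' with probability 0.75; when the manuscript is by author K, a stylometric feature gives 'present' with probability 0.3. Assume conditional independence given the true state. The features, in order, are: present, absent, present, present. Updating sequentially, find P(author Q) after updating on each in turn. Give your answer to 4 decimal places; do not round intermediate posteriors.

After 'present': normaliser = 0.35·0.5000 + 0.75·0.2000 + 0.3·0.3000; P(author J) ≈ 0.4217, P(author Q) ≈ 0.3614, P(author K) ≈ 0.2169
After 'absent': normaliser = 0.65·0.4217 + 0.25·0.3614 + 0.7·0.2169; P(author J) ≈ 0.5309, P(author Q) ≈ 0.1750, P(author K) ≈ 0.2940
After 'present': normaliser = 0.35·0.5309 + 0.75·0.1750 + 0.3·0.2940; P(author J) ≈ 0.4585, P(author Q) ≈ 0.3239, P(author K) ≈ 0.2176
After 'present': normaliser = 0.35·0.4585 + 0.75·0.3239 + 0.3·0.2176; P(author J) ≈ 0.3424, P(author Q) ≈ 0.5183, P(author K) ≈ 0.1393

0.5183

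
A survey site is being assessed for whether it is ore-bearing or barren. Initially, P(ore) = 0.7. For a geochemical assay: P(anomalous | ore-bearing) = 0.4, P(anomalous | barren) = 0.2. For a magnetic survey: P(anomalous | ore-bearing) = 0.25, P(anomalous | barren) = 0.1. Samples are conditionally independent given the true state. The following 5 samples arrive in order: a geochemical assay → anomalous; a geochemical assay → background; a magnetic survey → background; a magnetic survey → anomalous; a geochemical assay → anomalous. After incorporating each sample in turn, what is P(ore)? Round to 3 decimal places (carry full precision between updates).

After a geochemical assay='anomalous': P(ore) = 0.4·0.7000 / (0.4·0.7000 + 0.2·0.3000) ≈ 0.8235
After a geochemical assay='background': P(ore) = 0.6·0.8235 / (0.6·0.8235 + 0.8·0.1765) ≈ 0.7778
After a magnetic survey='background': P(ore) = 0.75·0.7778 / (0.75·0.7778 + 0.9·0.2222) ≈ 0.7447
After a magnetic survey='anomalous': P(ore) = 0.25·0.7447 / (0.25·0.7447 + 0.1·0.2553) ≈ 0.8794
After a geochemical assay='anomalous': P(ore) = 0.4·0.8794 / (0.4·0.8794 + 0.2·0.1206) ≈ 0.9358

0.936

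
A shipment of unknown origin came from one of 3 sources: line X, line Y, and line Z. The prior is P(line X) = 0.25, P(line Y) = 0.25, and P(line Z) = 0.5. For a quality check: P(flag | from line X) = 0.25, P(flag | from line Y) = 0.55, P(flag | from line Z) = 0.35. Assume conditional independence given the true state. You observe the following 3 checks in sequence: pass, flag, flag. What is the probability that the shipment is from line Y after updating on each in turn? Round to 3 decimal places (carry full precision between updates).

0.398

Each posterior becomes the prior for the next update.
After 'pass': normaliser = 0.75·0.2500 + 0.45·0.2500 + 0.65·0.5000; P(line X) ≈ 0.3000, P(line Y) ≈ 0.1800, P(line Z) ≈ 0.5200
After 'flag': normaliser = 0.25·0.3000 + 0.55·0.1800 + 0.35·0.5200; P(line X) ≈ 0.2107, P(line Y) ≈ 0.2781, P(line Z) ≈ 0.5112
After 'flag': normaliser = 0.25·0.2107 + 0.55·0.2781 + 0.35·0.5112; P(line X) ≈ 0.1370, P(line Y) ≈ 0.3977, P(line Z) ≈ 0.4653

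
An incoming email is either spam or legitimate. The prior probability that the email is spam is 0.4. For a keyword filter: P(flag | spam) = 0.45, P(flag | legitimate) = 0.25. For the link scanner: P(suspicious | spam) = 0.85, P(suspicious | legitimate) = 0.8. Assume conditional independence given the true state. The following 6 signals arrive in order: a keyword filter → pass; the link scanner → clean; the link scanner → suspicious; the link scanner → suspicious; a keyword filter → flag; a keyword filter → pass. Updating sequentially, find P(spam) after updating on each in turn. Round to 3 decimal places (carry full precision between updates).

Apply Bayes' rule sequentially, carrying P(spam) forward.
After a keyword filter='pass': P(spam) = 0.55·0.4000 / (0.55·0.4000 + 0.75·0.6000) ≈ 0.3284
After the link scanner='clean': P(spam) = 0.15·0.3284 / (0.15·0.3284 + 0.2·0.6716) ≈ 0.2683
After the link scanner='suspicious': P(spam) = 0.85·0.2683 / (0.85·0.2683 + 0.8·0.7317) ≈ 0.2804
After the link scanner='suspicious': P(spam) = 0.85·0.2804 / (0.85·0.2804 + 0.8·0.7196) ≈ 0.2928
After a keyword filter='flag': P(spam) = 0.45·0.2928 / (0.45·0.2928 + 0.25·0.7072) ≈ 0.4270
After a keyword filter='pass': P(spam) = 0.55·0.4270 / (0.55·0.4270 + 0.75·0.5730) ≈ 0.3533

0.353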